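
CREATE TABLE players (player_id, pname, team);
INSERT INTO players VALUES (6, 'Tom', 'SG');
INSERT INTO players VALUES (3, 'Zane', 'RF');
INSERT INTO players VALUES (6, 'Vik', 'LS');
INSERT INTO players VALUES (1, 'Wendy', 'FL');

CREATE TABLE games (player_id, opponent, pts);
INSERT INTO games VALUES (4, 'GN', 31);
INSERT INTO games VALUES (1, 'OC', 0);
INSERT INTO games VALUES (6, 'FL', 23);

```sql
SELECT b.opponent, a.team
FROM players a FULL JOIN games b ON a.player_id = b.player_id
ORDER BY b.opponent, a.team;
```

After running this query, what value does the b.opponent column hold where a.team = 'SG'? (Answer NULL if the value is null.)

FULL OUTER JOIN keeps every row from both sides; unmatched rows get NULL for the other side's columns.
Matching on a.player_id = b.player_id.
Matched pairs: 3; unmatched a rows kept: 1; unmatched b rows kept: 1.

FL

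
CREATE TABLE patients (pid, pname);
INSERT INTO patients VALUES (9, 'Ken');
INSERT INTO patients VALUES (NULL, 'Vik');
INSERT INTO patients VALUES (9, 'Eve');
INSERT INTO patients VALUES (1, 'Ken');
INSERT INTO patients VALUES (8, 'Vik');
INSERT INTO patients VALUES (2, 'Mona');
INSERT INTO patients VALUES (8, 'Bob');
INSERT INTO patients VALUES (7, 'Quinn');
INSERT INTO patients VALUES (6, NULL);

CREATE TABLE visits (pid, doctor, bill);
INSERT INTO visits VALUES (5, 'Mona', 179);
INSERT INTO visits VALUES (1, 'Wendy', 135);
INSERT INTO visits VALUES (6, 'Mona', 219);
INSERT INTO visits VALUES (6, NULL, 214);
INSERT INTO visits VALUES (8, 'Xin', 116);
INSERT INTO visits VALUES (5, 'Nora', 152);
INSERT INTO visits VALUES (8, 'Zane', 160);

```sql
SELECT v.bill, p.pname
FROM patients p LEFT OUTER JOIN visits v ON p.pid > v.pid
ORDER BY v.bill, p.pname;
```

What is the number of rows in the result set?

35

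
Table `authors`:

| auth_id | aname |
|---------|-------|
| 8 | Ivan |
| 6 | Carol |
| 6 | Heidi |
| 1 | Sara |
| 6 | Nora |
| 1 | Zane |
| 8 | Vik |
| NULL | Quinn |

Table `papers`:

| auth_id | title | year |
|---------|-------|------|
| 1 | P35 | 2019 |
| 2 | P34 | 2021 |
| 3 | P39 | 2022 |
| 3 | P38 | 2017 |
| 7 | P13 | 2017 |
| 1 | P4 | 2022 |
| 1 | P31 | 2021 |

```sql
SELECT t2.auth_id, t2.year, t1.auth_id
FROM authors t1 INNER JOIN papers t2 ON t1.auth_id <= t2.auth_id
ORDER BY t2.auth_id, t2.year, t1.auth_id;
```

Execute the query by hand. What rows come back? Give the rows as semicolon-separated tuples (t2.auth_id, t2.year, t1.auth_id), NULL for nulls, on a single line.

(1, 2019, 1); (1, 2019, 1); (1, 2021, 1); (1, 2021, 1); (1, 2022, 1); (1, 2022, 1); (2, 2021, 1); (2, 2021, 1); (3, 2017, 1); (3, 2017, 1); (3, 2022, 1); (3, 2022, 1); (7, 2017, 1); (7, 2017, 1); (7, 2017, 6); (7, 2017, 6); (7, 2017, 6)

INNER JOIN keeps only pairs where the ON condition holds.
Matching on t1.auth_id <= t2.auth_id. A NULL in a compared column never satisfies the condition.
- t1 row (auth_id=8): no match → dropped.
- t1 row (auth_id=6): matches 1 t2 row(s) → 1 output row(s).
- t1 row (auth_id=6): matches 1 t2 row(s) → 1 output row(s).
- t1 row (auth_id=1): matches 7 t2 row(s) → 7 output row(s).
- t1 row (auth_id=6): matches 1 t2 row(s) → 1 output row(s).
- t1 row (auth_id=1): matches 7 t2 row(s) → 7 output row(s).
- t1 row (auth_id=8): no match → dropped.
- t1 row (auth_id=NULL): no match → dropped.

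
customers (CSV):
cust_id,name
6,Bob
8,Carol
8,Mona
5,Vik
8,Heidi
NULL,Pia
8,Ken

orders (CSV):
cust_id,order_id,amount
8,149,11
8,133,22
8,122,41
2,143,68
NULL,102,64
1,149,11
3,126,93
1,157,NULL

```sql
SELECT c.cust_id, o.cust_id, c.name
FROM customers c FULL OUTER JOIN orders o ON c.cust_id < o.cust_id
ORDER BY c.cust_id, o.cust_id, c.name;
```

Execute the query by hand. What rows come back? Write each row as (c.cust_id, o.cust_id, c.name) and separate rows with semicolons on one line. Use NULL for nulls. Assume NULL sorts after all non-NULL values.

(5, 8, Vik); (5, 8, Vik); (5, 8, Vik); (6, 8, Bob); (6, 8, Bob); (6, 8, Bob); (8, NULL, Carol); (8, NULL, Heidi); (8, NULL, Ken); (8, NULL, Mona); (NULL, 1, NULL); (NULL, 1, NULL); (NULL, 2, NULL); (NULL, 3, NULL); (NULL, NULL, Pia); (NULL, NULL, NULL)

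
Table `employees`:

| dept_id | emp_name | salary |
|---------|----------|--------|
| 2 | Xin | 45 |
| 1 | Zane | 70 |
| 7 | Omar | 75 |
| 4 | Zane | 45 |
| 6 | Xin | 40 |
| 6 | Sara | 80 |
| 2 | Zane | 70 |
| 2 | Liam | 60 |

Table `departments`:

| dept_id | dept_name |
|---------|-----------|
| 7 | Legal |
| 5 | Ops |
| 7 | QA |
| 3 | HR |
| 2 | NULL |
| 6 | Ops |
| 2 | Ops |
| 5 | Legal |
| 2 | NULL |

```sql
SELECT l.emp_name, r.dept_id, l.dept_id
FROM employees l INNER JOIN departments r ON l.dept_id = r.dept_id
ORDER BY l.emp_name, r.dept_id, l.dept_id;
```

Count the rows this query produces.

13

INNER JOIN keeps only pairs where the ON condition holds.
Matching on l.dept_id = r.dept_id.
- l (dept_id=2) pairs with 3 row(s) of r.
- l (dept_id=1) has no partner → excluded.
- l (dept_id=7) pairs with 2 row(s) of r.
- l (dept_id=4) has no partner → excluded.
- l (dept_id=6) pairs with 1 row(s) of r.
- l (dept_id=6) pairs with 1 row(s) of r.
- l (dept_id=2) pairs with 3 row(s) of r.
- l (dept_id=2) pairs with 3 row(s) of r.
Total: 13 rows.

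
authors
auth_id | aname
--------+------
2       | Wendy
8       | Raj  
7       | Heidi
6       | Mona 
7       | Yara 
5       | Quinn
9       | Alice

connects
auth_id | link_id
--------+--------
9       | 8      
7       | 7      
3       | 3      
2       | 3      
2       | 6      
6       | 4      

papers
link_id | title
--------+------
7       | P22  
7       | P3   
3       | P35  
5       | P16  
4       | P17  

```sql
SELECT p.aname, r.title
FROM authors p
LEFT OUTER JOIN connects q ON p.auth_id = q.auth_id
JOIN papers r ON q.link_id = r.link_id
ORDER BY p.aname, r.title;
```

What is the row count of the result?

6

Step 1 — p LEFT JOIN q on auth_id → 8 row(s).
Then INNER JOIN `papers r` on link_id: keep only rows whose q.link_id appears in r.
Result: 6 row(s).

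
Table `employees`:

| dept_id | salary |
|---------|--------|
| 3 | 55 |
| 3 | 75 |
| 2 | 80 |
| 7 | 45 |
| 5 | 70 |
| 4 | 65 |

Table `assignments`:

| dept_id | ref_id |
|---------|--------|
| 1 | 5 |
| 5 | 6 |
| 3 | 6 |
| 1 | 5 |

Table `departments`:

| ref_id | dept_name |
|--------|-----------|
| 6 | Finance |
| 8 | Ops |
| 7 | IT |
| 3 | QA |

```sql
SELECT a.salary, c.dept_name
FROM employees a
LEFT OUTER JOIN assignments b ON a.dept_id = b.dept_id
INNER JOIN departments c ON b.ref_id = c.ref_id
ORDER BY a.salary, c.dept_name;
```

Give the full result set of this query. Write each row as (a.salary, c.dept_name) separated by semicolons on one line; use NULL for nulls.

Joins associate left-to-right: employees LEFT JOIN assignments on dept_id gives 6 intermediate row(s).
Then INNER JOIN `departments c` on ref_id: keep only rows whose b.ref_id appears in c.

(55, Finance); (70, Finance); (75, Finance)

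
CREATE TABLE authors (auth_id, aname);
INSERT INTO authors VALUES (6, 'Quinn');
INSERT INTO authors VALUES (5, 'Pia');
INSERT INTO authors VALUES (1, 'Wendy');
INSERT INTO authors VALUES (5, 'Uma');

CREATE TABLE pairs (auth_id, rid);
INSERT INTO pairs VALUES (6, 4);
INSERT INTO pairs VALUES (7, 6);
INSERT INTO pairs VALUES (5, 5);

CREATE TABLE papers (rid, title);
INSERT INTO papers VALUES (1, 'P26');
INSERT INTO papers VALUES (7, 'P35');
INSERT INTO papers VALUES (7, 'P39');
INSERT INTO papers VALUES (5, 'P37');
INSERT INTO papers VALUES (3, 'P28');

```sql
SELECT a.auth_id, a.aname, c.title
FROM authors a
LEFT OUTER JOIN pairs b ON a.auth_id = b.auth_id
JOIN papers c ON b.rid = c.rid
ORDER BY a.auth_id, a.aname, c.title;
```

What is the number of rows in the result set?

Evaluate left to right. First `authors a LEFT JOIN pairs b` on auth_id: 4 row(s).
Then INNER JOIN `papers c` on rid: keep only rows whose b.rid appears in c.
Result: 2 row(s).

2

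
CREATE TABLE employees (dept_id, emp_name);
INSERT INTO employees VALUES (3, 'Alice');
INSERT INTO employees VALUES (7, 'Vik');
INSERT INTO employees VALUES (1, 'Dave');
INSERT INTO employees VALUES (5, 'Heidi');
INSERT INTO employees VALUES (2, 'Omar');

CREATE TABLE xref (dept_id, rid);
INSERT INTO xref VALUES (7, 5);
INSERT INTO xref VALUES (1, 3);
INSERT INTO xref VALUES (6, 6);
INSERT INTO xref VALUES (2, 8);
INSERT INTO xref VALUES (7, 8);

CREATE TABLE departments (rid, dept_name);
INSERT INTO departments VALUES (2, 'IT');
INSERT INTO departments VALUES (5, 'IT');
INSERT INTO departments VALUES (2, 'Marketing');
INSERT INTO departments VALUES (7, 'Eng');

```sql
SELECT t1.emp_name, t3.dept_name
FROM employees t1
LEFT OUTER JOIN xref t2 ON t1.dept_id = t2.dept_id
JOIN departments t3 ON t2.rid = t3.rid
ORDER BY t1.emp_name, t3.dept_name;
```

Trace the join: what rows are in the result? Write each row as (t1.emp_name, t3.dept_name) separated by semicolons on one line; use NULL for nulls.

Step 1 — t1 LEFT JOIN t2 on dept_id → 6 row(s).
Then INNER JOIN `departments t3` on rid: keep only rows whose t2.rid appears in t3.

(Vik, IT)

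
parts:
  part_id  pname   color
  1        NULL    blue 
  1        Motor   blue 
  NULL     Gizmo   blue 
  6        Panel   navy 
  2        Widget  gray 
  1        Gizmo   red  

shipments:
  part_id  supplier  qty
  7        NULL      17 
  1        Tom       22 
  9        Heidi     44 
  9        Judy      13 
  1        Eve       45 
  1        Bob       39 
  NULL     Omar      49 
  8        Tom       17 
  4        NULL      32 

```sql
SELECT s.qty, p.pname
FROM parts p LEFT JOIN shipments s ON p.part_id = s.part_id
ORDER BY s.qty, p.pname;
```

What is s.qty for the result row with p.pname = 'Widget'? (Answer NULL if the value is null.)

LEFT JOIN keeps every row from `parts`; unmatched rows get NULL for `shipments`'s columns.
Matching on p.part_id = s.part_id. A NULL in a compared column never satisfies the condition.
- part_id=1: 3 matching s row(s), so 3 row(s) emitted.
- part_id=1: 3 matching s row(s), so 3 row(s) emitted.
- part_id=NULL: no s row matches, row kept with s columns NULL.
- part_id=6: no s row matches, row kept with s columns NULL.
- part_id=2: no s row matches, row kept with s columns NULL.
- part_id=1: 3 matching s row(s), so 3 row(s) emitted.

NULL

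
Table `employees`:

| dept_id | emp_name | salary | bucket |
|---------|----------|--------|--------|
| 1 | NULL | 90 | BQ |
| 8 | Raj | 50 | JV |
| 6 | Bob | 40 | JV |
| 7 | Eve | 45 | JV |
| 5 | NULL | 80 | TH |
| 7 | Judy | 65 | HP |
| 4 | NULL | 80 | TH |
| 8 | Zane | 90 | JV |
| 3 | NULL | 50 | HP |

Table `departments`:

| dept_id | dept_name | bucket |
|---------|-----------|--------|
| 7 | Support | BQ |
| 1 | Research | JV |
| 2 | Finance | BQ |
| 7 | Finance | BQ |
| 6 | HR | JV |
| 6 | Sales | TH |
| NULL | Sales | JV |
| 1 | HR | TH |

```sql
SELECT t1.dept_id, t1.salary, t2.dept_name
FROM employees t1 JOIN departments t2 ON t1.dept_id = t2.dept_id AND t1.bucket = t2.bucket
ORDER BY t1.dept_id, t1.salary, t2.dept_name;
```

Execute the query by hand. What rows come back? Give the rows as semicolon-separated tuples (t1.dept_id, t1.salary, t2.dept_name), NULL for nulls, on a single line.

(6, 40, HR)

INNER JOIN keeps only pairs where the ON condition holds.
Matching on t1.dept_id = t2.dept_id AND t1.bucket = t2.bucket. A NULL in a compared column never satisfies the condition.
- t1 (dept_id=1, bucket=BQ) has no partner → excluded.
- t1 (dept_id=8, bucket=JV) has no partner → excluded.
- t1 (dept_id=6, bucket=JV) pairs with 1 row(s) of t2.
- t1 (dept_id=7, bucket=JV) has no partner → excluded.
- t1 (dept_id=5, bucket=TH) has no partner → excluded.
- t1 (dept_id=7, bucket=HP) has no partner → excluded.
- t1 (dept_id=4, bucket=TH) has no partner → excluded.
- t1 (dept_id=8, bucket=JV) has no partner → excluded.
- t1 (dept_id=3, bucket=HP) has no partner → excluded.
After projecting and ordering:
t1.dept_id | t1.salary | t2.dept_name
6 | 40 | HR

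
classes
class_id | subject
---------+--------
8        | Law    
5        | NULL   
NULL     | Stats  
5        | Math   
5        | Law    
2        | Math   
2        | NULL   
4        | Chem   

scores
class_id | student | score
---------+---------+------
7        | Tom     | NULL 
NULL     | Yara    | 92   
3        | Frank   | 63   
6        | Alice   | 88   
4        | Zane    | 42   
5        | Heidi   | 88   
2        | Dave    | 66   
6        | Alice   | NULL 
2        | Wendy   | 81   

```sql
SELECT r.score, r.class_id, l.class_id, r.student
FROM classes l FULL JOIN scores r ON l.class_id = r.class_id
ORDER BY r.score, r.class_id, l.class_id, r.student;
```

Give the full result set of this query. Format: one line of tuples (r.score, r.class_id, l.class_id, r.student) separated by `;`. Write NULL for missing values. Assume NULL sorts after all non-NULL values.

(42, 4, 4, Zane); (63, 3, NULL, Frank); (66, 2, 2, Dave); (66, 2, 2, Dave); (81, 2, 2, Wendy); (81, 2, 2, Wendy); (88, 5, 5, Heidi); (88, 5, 5, Heidi); (88, 5, 5, Heidi); (88, 6, NULL, Alice); (92, NULL, NULL, Yara); (NULL, 6, NULL, Alice); (NULL, 7, NULL, Tom); (NULL, NULL, 8, NULL); (NULL, NULL, NULL, NULL)

FULL OUTER JOIN keeps every row from both sides; unmatched rows get NULL for the other side's columns.
Matching on l.class_id = r.class_id. A NULL in a compared column never satisfies the condition.
- l[0] class_id=8 → no match; kept with NULLs on the r side.
- l[1] class_id=5 → 1 match(es) in r → 1 row(s).
- l[2] class_id=NULL → no match; kept with NULLs on the r side.
- l[3] class_id=5 → 1 match(es) in r → 1 row(s).
- l[4] class_id=5 → 1 match(es) in r → 1 row(s).
- l[5] class_id=2 → 2 match(es) in r → 2 row(s).
- l[6] class_id=2 → 2 match(es) in r → 2 row(s).
- l[7] class_id=4 → 1 match(es) in r → 1 row(s).
- plus 5 unmatched r row(s), each kept with NULL l columns.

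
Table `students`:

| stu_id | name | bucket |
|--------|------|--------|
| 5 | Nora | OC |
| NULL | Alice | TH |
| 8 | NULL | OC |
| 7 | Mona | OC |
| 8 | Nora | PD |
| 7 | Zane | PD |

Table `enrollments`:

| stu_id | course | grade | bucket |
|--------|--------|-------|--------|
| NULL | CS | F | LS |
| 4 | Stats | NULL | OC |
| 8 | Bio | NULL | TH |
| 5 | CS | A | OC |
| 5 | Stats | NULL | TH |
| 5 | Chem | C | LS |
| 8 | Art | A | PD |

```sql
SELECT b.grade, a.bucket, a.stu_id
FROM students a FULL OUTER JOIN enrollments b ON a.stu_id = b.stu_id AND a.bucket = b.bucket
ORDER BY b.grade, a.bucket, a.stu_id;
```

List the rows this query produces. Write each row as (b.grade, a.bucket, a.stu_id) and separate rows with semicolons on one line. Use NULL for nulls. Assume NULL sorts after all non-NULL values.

FULL OUTER JOIN keeps every row from both sides; unmatched rows get NULL for the other side's columns.
Matching on a.stu_id = b.stu_id AND a.bucket = b.bucket. A NULL in a compared column never satisfies the condition.
Matched pairs: 2; unmatched a rows kept: 4; unmatched b rows kept: 5.

(A, OC, 5); (A, PD, 8); (C, NULL, NULL); (F, NULL, NULL); (NULL, OC, 7); (NULL, OC, 8); (NULL, PD, 7); (NULL, TH, NULL); (NULL, NULL, NULL); (NULL, NULL, NULL); (NULL, NULL, NULL)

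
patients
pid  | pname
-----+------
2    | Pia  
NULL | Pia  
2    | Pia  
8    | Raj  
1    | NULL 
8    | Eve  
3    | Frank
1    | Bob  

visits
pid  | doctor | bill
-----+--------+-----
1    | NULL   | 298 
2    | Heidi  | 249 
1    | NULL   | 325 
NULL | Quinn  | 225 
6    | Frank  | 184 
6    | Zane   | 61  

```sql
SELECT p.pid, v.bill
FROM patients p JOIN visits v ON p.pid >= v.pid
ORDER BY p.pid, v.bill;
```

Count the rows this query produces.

INNER JOIN keeps only pairs where the ON condition holds.
Matching on p.pid >= v.pid. A NULL in a compared column never satisfies the condition.
- p row (pid=2): matches 3 v row(s) → 3 output row(s).
- p row (pid=NULL): no match → dropped.
- p row (pid=2): matches 3 v row(s) → 3 output row(s).
- p row (pid=8): matches 5 v row(s) → 5 output row(s).
- p row (pid=1): matches 2 v row(s) → 2 output row(s).
- p row (pid=8): matches 5 v row(s) → 5 output row(s).
- p row (pid=3): matches 3 v row(s) → 3 output row(s).
- p row (pid=1): matches 2 v row(s) → 2 output row(s).
Total: 23 rows.

23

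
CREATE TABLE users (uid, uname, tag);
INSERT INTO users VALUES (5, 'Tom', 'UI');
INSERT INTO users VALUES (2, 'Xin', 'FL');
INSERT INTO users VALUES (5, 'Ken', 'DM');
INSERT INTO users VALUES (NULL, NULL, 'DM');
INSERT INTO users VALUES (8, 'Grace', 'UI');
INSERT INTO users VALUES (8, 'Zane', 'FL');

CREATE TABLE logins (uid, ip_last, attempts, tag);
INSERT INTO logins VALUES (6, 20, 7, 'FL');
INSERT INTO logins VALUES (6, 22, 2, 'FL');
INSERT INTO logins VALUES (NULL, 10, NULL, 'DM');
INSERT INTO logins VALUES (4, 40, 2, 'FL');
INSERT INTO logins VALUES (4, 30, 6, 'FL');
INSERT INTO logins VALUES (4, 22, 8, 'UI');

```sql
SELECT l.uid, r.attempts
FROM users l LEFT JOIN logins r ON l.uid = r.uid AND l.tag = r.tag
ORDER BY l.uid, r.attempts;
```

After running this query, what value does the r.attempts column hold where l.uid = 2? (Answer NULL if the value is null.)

NULL

LEFT JOIN keeps every row from `users`; unmatched rows get NULL for `logins`'s columns.
Matching on l.uid = r.uid AND l.tag = r.tag. A NULL in a compared column never satisfies the condition.
- uid=5, tag=UI: no r row matches, row kept with r columns NULL.
- uid=2, tag=FL: no r row matches, row kept with r columns NULL.
- uid=5, tag=DM: no r row matches, row kept with r columns NULL.
- uid=NULL, tag=DM: no r row matches, row kept with r columns NULL.
- uid=8, tag=UI: no r row matches, row kept with r columns NULL.
- uid=8, tag=FL: no r row matches, row kept with r columns NULL.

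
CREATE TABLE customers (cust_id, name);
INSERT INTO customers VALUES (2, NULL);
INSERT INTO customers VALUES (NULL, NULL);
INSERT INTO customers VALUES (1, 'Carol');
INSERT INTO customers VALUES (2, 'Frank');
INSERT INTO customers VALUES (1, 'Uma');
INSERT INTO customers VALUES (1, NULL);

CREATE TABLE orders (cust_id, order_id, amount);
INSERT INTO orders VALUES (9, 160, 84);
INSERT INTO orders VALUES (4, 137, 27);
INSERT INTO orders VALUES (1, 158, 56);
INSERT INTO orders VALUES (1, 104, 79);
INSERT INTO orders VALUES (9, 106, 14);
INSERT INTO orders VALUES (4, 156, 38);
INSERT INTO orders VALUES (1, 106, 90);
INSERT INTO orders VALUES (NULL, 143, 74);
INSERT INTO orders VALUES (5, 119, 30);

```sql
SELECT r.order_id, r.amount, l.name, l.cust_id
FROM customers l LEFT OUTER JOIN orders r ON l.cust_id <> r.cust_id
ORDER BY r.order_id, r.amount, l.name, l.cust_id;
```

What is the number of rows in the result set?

LEFT JOIN keeps every row from `customers`; unmatched rows get NULL for `orders`'s columns.
Matching on l.cust_id <> r.cust_id. A NULL in a compared column never satisfies the condition.
- l[0] cust_id=2 → 8 match(es) in r → 8 row(s).
- l[1] cust_id=NULL → no match; kept with NULLs on the r side.
- l[2] cust_id=1 → 5 match(es) in r → 5 row(s).
- l[3] cust_id=2 → 8 match(es) in r → 8 row(s).
- l[4] cust_id=1 → 5 match(es) in r → 5 row(s).
- l[5] cust_id=1 → 5 match(es) in r → 5 row(s).
Total: 31 matched + 1 padded = 32 rows.

32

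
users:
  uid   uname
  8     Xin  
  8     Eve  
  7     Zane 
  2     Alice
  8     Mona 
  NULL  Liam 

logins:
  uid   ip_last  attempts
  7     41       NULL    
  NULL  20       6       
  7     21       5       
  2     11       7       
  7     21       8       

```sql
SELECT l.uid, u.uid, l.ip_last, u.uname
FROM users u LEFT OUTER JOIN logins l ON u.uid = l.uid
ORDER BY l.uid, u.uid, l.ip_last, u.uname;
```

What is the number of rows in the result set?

LEFT JOIN keeps every row from `users`; unmatched rows get NULL for `logins`'s columns.
Matching on u.uid = l.uid. A NULL in a compared column never satisfies the condition.
Matched pairs: 4; unmatched u rows kept: 4.
Total: 4 matched + 4 padded = 8 rows.

8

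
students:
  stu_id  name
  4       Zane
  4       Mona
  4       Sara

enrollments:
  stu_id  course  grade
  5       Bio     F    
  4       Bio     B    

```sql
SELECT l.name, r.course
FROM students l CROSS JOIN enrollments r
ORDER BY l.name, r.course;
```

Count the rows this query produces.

6

CROSS JOIN pairs every row of `students` with every row of `enrollments`: 3 × 2 = 6 rows.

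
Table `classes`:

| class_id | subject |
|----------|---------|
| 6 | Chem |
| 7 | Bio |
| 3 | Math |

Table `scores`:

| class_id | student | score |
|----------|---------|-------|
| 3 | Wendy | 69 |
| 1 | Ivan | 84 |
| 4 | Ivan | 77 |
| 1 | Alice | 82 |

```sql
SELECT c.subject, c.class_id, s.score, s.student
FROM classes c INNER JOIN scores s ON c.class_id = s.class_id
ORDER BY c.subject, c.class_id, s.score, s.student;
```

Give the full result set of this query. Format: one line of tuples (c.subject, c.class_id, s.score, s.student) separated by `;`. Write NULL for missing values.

(Math, 3, 69, Wendy)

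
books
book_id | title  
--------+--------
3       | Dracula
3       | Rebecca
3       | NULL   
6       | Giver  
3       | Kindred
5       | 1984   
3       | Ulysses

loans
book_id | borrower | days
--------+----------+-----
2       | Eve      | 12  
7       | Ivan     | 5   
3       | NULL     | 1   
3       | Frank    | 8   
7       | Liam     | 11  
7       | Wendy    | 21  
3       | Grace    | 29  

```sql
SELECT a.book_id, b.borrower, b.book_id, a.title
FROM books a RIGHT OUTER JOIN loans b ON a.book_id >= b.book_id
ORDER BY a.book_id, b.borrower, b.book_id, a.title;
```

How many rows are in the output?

31

RIGHT JOIN keeps every row from `loans`; unmatched rows get NULL for `books`'s columns.
Matching on a.book_id >= b.book_id.
Matched pairs: 28; unmatched b rows kept: 3.
Total: 28 matched + 3 padded = 31 rows.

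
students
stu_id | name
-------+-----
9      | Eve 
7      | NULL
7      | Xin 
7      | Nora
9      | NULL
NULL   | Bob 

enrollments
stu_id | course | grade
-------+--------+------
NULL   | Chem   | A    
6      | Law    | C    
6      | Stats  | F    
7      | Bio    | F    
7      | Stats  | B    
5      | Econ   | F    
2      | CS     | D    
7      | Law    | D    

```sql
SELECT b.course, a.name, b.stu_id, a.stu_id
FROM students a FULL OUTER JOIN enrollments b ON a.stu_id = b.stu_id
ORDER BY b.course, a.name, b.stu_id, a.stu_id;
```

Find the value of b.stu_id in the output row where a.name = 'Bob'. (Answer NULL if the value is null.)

NULL

FULL OUTER JOIN keeps every row from both sides; unmatched rows get NULL for the other side's columns.
Matching on a.stu_id = b.stu_id. A NULL in a compared column never satisfies the condition.
- a row (stu_id=9): no match → kept, b columns NULL.
- a row (stu_id=7): matches 3 b row(s) → 3 output row(s).
- a row (stu_id=7): matches 3 b row(s) → 3 output row(s).
- a row (stu_id=7): matches 3 b row(s) → 3 output row(s).
- a row (stu_id=9): no match → kept, b columns NULL.
- a row (stu_id=NULL): no match → kept, b columns NULL.
- 5 row(s) from b found no a partner → padded with NULL.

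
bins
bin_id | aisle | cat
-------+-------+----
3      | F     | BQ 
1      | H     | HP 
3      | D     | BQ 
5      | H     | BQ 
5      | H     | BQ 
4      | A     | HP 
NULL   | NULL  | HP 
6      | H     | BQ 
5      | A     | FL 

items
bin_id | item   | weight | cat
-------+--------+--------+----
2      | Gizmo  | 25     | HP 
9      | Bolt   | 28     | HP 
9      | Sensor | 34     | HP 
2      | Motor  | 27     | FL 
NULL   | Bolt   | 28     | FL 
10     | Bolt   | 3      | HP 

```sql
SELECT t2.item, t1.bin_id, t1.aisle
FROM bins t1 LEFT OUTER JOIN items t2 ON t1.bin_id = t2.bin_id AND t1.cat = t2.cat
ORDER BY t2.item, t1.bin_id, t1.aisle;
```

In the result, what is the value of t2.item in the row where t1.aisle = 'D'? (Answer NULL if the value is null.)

LEFT JOIN keeps every row from `bins`; unmatched rows get NULL for `items`'s columns.
Matching on t1.bin_id = t2.bin_id AND t1.cat = t2.cat. A NULL in a compared column never satisfies the condition.
- t1 row (bin_id=3, cat=BQ): no match → kept, t2 columns NULL.
- t1 row (bin_id=1, cat=HP): no match → kept, t2 columns NULL.
- t1 row (bin_id=3, cat=BQ): no match → kept, t2 columns NULL.
- t1 row (bin_id=5, cat=BQ): no match → kept, t2 columns NULL.
- t1 row (bin_id=5, cat=BQ): no match → kept, t2 columns NULL.
- t1 row (bin_id=4, cat=HP): no match → kept, t2 columns NULL.
- t1 row (bin_id=NULL, cat=HP): no match → kept, t2 columns NULL.
- t1 row (bin_id=6, cat=BQ): no match → kept, t2 columns NULL.
- t1 row (bin_id=5, cat=FL): no match → kept, t2 columns NULL.

NULL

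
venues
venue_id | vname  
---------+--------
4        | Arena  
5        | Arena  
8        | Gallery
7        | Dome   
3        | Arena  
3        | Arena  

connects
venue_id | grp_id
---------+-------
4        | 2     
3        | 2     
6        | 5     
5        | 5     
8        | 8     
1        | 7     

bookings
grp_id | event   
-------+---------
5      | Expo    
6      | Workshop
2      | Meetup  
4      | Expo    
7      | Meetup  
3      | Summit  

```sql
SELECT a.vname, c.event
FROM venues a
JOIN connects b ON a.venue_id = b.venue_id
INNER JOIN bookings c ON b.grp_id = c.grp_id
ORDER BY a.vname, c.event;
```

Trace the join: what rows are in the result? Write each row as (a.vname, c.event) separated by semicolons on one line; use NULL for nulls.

(Arena, Expo); (Arena, Meetup); (Arena, Meetup); (Arena, Meetup)

Evaluate left to right. First `venues a INNER JOIN connects b` on venue_id: 5 row(s).
Then INNER JOIN `bookings c` on grp_id: keep only rows whose b.grp_id appears in c.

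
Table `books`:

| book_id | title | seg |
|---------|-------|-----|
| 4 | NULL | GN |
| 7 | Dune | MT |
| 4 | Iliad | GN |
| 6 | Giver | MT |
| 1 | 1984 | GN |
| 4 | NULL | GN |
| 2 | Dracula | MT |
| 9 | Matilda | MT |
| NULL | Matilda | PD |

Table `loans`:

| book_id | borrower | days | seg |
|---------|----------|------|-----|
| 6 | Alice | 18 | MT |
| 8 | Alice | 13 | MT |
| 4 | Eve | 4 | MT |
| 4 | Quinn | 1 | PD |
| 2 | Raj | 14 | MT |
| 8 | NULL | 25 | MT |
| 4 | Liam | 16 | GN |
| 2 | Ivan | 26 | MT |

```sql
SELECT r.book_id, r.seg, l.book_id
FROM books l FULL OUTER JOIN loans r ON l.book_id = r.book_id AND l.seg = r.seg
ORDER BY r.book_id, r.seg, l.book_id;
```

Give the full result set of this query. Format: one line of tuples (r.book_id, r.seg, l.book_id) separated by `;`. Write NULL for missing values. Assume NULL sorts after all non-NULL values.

FULL OUTER JOIN keeps every row from both sides; unmatched rows get NULL for the other side's columns.
Matching on l.book_id = r.book_id AND l.seg = r.seg. A NULL in a compared column never satisfies the condition.
- l[0] book_id=4, seg=GN → 1 match(es) in r → 1 row(s).
- l[1] book_id=7, seg=MT → no match; kept with NULLs on the r side.
- l[2] book_id=4, seg=GN → 1 match(es) in r → 1 row(s).
- l[3] book_id=6, seg=MT → 1 match(es) in r → 1 row(s).
- l[4] book_id=1, seg=GN → no match; kept with NULLs on the r side.
- l[5] book_id=4, seg=GN → 1 match(es) in r → 1 row(s).
- l[6] book_id=2, seg=MT → 2 match(es) in r → 2 row(s).
- l[7] book_id=9, seg=MT → no match; kept with NULLs on the r side.
- l[8] book_id=NULL, seg=PD → no match; kept with NULLs on the r side.
- 4 r row(s) had no l match → kept, l columns NULL.

(2, MT, 2); (2, MT, 2); (4, GN, 4); (4, GN, 4); (4, GN, 4); (4, MT, NULL); (4, PD, NULL); (6, MT, 6); (8, MT, NULL); (8, MT, NULL); (NULL, NULL, 1); (NULL, NULL, 7); (NULL, NULL, 9); (NULL, NULL, NULL)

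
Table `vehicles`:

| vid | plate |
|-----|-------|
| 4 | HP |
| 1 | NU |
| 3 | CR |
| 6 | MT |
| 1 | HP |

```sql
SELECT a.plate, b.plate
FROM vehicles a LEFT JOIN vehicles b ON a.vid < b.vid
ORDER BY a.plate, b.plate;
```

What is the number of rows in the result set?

10

LEFT JOIN keeps every row from `vehicles a`; unmatched rows get NULL for `vehicles b`'s columns.
Matching on a.vid < b.vid.
- a[0] vid=4 → 1 match(es) in b → 1 row(s).
- a[1] vid=1 → 3 match(es) in b → 3 row(s).
- a[2] vid=3 → 2 match(es) in b → 2 row(s).
- a[3] vid=6 → no match; kept with NULLs on the b side.
- a[4] vid=1 → 3 match(es) in b → 3 row(s).
Total: 9 matched + 1 padded = 10 rows.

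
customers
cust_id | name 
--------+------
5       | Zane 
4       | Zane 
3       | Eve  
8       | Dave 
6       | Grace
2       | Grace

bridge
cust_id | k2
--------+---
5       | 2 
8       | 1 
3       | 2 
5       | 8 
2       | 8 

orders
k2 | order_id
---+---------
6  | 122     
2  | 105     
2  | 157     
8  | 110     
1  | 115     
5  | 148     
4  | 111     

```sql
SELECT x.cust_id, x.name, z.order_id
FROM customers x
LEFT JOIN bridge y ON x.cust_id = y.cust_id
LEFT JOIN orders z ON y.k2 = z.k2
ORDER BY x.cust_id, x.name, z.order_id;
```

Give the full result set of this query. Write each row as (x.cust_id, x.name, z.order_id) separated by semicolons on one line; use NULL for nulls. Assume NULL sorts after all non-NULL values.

Joins associate left-to-right: customers LEFT JOIN bridge on cust_id gives 7 intermediate row(s).
Then LEFT JOIN `orders z` on k2: each of those 7 rows is kept; rows whose y.k2 has no match in z get NULL for z's columns.

(2, Grace, 110); (3, Eve, 105); (3, Eve, 157); (4, Zane, NULL); (5, Zane, 105); (5, Zane, 110); (5, Zane, 157); (6, Grace, NULL); (8, Dave, 115)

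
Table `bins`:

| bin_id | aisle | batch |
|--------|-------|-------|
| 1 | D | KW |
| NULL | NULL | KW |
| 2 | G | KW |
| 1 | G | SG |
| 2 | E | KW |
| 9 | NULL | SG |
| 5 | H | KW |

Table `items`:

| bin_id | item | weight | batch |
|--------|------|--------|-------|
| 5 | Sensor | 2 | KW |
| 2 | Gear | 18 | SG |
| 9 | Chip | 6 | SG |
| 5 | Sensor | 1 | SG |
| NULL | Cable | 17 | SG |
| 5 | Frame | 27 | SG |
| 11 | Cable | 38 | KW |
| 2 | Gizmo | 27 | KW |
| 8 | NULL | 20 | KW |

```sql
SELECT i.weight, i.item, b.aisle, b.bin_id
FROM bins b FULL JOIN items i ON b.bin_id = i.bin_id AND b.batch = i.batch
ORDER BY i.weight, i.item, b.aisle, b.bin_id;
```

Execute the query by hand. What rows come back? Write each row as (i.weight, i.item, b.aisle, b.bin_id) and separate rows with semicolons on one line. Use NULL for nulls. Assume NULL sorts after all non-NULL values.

(1, Sensor, NULL, NULL); (2, Sensor, H, 5); (6, Chip, NULL, 9); (17, Cable, NULL, NULL); (18, Gear, NULL, NULL); (20, NULL, NULL, NULL); (27, Frame, NULL, NULL); (27, Gizmo, E, 2); (27, Gizmo, G, 2); (38, Cable, NULL, NULL); (NULL, NULL, D, 1); (NULL, NULL, G, 1); (NULL, NULL, NULL, NULL)

FULL OUTER JOIN keeps every row from both sides; unmatched rows get NULL for the other side's columns.
Matching on b.bin_id = i.bin_id AND b.batch = i.batch. A NULL in a compared column never satisfies the condition.
Matched pairs: 4; unmatched b rows kept: 3; unmatched i rows kept: 6.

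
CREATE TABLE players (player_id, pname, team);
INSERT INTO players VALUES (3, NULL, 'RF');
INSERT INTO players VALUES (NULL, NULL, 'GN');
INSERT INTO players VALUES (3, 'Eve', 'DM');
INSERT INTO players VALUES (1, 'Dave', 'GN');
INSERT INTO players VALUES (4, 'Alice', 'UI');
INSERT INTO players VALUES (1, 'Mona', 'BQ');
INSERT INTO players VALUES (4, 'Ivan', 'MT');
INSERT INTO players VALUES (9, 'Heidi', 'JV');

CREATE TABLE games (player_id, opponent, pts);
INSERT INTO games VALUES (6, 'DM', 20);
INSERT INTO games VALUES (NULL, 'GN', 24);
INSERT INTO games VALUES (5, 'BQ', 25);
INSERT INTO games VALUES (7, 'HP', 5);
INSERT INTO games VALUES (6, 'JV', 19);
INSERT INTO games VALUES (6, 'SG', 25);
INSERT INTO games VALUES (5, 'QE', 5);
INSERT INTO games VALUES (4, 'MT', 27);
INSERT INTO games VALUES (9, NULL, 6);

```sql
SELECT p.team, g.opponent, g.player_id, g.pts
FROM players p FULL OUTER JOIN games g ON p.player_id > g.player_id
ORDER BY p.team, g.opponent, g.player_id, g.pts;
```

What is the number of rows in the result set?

FULL OUTER JOIN keeps every row from both sides; unmatched rows get NULL for the other side's columns.
Matching on p.player_id > g.player_id. A NULL in a compared column never satisfies the condition.
- p[0] player_id=3 → no match; kept with NULLs on the g side.
- p[1] player_id=NULL → no match; kept with NULLs on the g side.
- p[2] player_id=3 → no match; kept with NULLs on the g side.
- p[3] player_id=1 → no match; kept with NULLs on the g side.
- p[4] player_id=4 → no match; kept with NULLs on the g side.
- p[5] player_id=1 → no match; kept with NULLs on the g side.
- p[6] player_id=4 → no match; kept with NULLs on the g side.
- p[7] player_id=9 → 7 match(es) in g → 7 row(s).
- 2 row(s) from g found no p partner → padded with NULL.
Total: 7 matched + 9 padded = 16 rows.

16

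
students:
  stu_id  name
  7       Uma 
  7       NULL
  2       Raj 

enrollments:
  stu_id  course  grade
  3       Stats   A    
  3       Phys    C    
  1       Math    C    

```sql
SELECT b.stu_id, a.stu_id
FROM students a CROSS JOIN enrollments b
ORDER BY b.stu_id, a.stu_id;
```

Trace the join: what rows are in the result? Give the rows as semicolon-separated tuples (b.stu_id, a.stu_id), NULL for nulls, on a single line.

CROSS JOIN pairs every row of `students` with every row of `enrollments`: 3 × 3 = 9 rows.
After projecting and ordering:
b.stu_id | a.stu_id
1 | 2
1 | 7
1 | 7
3 | 2
3 | 2
3 | 7
3 | 7
3 | 7
3 | 7

(1, 2); (1, 7); (1, 7); (3, 2); (3, 2); (3, 7); (3, 7); (3, 7); (3, 7)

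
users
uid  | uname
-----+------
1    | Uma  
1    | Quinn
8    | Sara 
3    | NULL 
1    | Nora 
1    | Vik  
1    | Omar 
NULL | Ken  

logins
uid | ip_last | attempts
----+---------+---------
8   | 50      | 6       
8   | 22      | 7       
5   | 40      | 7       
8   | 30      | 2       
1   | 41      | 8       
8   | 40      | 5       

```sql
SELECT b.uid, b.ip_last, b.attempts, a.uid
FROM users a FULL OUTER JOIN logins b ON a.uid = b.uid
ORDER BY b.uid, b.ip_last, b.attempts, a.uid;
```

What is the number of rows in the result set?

FULL OUTER JOIN keeps every row from both sides; unmatched rows get NULL for the other side's columns.
Matching on a.uid = b.uid. A NULL in a compared column never satisfies the condition.
Matched pairs: 9; unmatched a rows kept: 2; unmatched b rows kept: 1.
Total: 9 matched + 3 padded = 12 rows.

12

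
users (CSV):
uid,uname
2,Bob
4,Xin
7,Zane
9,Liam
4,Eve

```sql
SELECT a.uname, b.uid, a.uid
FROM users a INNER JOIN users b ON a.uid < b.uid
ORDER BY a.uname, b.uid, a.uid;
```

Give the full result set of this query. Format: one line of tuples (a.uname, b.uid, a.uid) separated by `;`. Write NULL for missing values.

INNER JOIN keeps only pairs where the ON condition holds.
Matching on a.uid < b.uid.
Matched pairs: 9.

(Bob, 4, 2); (Bob, 4, 2); (Bob, 7, 2); (Bob, 9, 2); (Eve, 7, 4); (Eve, 9, 4); (Xin, 7, 4); (Xin, 9, 4); (Zane, 9, 7)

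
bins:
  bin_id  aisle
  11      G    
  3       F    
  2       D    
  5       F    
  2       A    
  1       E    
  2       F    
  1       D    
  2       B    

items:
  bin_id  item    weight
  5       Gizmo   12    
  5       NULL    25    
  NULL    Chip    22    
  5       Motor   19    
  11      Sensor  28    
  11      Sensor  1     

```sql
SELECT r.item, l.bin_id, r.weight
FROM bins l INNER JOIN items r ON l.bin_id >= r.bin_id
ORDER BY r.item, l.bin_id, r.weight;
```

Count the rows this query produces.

8

INNER JOIN keeps only pairs where the ON condition holds.
Matching on l.bin_id >= r.bin_id. A NULL in a compared column never satisfies the condition.
Matched pairs: 8.
Total: 8 rows.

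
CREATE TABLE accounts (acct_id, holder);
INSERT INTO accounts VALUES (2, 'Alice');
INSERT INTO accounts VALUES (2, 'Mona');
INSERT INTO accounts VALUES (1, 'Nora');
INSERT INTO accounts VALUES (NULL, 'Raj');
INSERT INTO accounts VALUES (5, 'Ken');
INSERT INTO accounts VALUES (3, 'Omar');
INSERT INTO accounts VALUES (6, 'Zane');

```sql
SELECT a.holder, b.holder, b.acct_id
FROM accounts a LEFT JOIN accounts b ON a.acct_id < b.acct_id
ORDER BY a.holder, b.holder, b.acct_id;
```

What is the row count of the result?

16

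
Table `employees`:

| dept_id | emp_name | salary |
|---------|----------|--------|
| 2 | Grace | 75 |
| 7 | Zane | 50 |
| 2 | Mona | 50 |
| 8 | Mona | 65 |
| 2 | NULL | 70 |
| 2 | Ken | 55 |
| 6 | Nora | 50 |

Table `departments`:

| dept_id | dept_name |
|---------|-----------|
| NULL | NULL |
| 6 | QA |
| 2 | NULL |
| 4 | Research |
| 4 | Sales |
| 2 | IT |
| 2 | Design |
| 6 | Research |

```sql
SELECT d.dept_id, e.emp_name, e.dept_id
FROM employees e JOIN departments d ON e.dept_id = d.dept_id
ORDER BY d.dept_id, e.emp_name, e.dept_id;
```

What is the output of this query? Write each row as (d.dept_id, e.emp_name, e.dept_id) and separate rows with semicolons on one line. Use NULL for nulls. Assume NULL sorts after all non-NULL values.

(2, Grace, 2); (2, Grace, 2); (2, Grace, 2); (2, Ken, 2); (2, Ken, 2); (2, Ken, 2); (2, Mona, 2); (2, Mona, 2); (2, Mona, 2); (2, NULL, 2); (2, NULL, 2); (2, NULL, 2); (6, Nora, 6); (6, Nora, 6)

INNER JOIN keeps only pairs where the ON condition holds.
Matching on e.dept_id = d.dept_id. A NULL in a compared column never satisfies the condition.
Matched pairs: 14.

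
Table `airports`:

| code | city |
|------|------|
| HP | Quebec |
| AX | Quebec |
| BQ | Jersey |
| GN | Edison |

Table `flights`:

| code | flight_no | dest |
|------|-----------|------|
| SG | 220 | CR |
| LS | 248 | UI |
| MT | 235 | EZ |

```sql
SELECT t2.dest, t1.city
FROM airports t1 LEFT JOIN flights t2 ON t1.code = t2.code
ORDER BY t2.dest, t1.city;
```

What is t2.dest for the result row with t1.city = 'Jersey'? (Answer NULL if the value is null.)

NULL

LEFT JOIN keeps every row from `airports`; unmatched rows get NULL for `flights`'s columns.
Matching on t1.code = t2.code.
- t1 row (code=HP): no match → kept, t2 columns NULL.
- t1 row (code=AX): no match → kept, t2 columns NULL.
- t1 row (code=BQ): no match → kept, t2 columns NULL.
- t1 row (code=GN): no match → kept, t2 columns NULL.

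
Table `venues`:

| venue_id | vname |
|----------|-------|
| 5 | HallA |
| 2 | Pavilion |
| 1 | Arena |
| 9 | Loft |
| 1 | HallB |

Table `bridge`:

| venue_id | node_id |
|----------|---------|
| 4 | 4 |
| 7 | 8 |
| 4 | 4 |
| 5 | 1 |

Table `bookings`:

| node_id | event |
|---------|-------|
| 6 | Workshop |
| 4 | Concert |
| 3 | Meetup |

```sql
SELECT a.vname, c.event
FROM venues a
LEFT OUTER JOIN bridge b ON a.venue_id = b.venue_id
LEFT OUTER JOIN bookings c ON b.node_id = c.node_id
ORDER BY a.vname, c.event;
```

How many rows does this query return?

5

Evaluate left to right. First `venues a LEFT JOIN bridge b` on venue_id: 5 row(s).
Then LEFT JOIN `bookings c` on node_id: each of those 5 rows is kept; rows whose b.node_id has no match in c get NULL for c's columns.
Result: 5 row(s).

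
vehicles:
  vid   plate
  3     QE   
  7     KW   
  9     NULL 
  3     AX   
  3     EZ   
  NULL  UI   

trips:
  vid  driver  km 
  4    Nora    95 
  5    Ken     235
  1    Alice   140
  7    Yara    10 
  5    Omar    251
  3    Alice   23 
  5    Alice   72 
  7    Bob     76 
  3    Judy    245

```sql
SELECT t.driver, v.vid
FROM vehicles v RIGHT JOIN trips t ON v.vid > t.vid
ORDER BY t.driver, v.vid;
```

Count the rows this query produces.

19

RIGHT JOIN keeps every row from `trips`; unmatched rows get NULL for `vehicles`'s columns.
Matching on v.vid > t.vid. A NULL in a compared column never satisfies the condition.
- v (vid=3) pairs with 1 row(s) of t.
- v (vid=7) pairs with 7 row(s) of t.
- v (vid=9) pairs with 9 row(s) of t.
- v (vid=3) pairs with 1 row(s) of t.
- v (vid=3) pairs with 1 row(s) of t.
- v (vid=NULL) has no partner in t.
- every t row matched at least one v row.
Total: 19 rows.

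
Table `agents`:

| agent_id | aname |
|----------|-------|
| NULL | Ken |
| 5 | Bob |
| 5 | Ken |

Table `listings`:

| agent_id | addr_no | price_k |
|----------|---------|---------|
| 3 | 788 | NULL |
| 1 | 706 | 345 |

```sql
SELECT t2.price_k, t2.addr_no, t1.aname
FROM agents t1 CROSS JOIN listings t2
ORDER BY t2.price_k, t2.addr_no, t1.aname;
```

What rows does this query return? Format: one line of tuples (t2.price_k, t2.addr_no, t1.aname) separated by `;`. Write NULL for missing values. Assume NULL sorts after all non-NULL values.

(345, 706, Bob); (345, 706, Ken); (345, 706, Ken); (NULL, 788, Bob); (NULL, 788, Ken); (NULL, 788, Ken)

CROSS JOIN pairs every row of `agents` with every row of `listings`: 3 × 2 = 6 rows.
After projecting and ordering:
t2.price_k | t2.addr_no | t1.aname
345 | 706 | Bob
345 | 706 | Ken
345 | 706 | Ken
NULL | 788 | Bob
NULL | 788 | Ken
NULL | 788 | Ken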